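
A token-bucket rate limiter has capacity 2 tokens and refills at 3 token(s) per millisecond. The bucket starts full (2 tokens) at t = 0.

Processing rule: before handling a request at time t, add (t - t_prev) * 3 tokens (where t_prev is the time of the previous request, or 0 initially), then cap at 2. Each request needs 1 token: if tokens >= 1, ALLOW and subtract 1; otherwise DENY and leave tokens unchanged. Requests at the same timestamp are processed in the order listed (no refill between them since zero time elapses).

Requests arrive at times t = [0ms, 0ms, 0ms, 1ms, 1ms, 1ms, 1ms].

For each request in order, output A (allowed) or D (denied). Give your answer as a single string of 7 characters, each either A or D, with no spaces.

Answer: AADAADD

Derivation:
Simulating step by step:
  req#1 t=0ms: ALLOW
  req#2 t=0ms: ALLOW
  req#3 t=0ms: DENY
  req#4 t=1ms: ALLOW
  req#5 t=1ms: ALLOW
  req#6 t=1ms: DENY
  req#7 t=1ms: DENY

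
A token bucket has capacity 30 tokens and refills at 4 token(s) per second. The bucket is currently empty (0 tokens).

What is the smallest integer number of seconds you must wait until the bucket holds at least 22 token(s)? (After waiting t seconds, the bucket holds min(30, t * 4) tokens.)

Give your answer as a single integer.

Need t * 4 >= 22, so t >= 22/4.
Smallest integer t = ceil(22/4) = 6.

Answer: 6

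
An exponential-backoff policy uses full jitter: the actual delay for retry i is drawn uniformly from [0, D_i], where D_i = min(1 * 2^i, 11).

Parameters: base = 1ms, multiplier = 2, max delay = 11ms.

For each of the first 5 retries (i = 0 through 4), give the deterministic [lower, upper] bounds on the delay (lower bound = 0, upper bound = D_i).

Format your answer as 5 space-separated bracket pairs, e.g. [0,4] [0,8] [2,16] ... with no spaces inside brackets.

Answer: [0,1] [0,2] [0,4] [0,8] [0,11]

Derivation:
Computing bounds per retry:
  i=0: D_i=min(1*2^0,11)=1, bounds=[0,1]
  i=1: D_i=min(1*2^1,11)=2, bounds=[0,2]
  i=2: D_i=min(1*2^2,11)=4, bounds=[0,4]
  i=3: D_i=min(1*2^3,11)=8, bounds=[0,8]
  i=4: D_i=min(1*2^4,11)=11, bounds=[0,11]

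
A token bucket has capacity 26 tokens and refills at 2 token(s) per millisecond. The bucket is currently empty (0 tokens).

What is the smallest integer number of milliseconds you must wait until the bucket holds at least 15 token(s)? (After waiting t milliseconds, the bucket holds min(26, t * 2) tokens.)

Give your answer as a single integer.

Answer: 8

Derivation:
Need t * 2 >= 15, so t >= 15/2.
Smallest integer t = ceil(15/2) = 8.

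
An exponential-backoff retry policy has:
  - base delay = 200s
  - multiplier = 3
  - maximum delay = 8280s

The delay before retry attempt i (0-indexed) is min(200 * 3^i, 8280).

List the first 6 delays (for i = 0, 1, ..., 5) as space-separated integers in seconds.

Answer: 200 600 1800 5400 8280 8280

Derivation:
Computing each delay:
  i=0: min(200*3^0, 8280) = 200
  i=1: min(200*3^1, 8280) = 600
  i=2: min(200*3^2, 8280) = 1800
  i=3: min(200*3^3, 8280) = 5400
  i=4: min(200*3^4, 8280) = 8280
  i=5: min(200*3^5, 8280) = 8280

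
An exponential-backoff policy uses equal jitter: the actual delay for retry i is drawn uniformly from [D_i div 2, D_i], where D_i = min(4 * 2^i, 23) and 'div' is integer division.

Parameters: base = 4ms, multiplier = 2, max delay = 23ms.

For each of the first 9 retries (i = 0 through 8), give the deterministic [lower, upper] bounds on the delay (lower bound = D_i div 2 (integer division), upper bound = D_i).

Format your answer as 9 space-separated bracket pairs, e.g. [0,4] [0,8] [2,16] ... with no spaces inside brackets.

Answer: [2,4] [4,8] [8,16] [11,23] [11,23] [11,23] [11,23] [11,23] [11,23]

Derivation:
Computing bounds per retry:
  i=0: D_i=min(4*2^0,23)=4, bounds=[2,4]
  i=1: D_i=min(4*2^1,23)=8, bounds=[4,8]
  i=2: D_i=min(4*2^2,23)=16, bounds=[8,16]
  i=3: D_i=min(4*2^3,23)=23, bounds=[11,23]
  i=4: D_i=min(4*2^4,23)=23, bounds=[11,23]
  i=5: D_i=min(4*2^5,23)=23, bounds=[11,23]
  i=6: D_i=min(4*2^6,23)=23, bounds=[11,23]
  i=7: D_i=min(4*2^7,23)=23, bounds=[11,23]
  i=8: D_i=min(4*2^8,23)=23, bounds=[11,23]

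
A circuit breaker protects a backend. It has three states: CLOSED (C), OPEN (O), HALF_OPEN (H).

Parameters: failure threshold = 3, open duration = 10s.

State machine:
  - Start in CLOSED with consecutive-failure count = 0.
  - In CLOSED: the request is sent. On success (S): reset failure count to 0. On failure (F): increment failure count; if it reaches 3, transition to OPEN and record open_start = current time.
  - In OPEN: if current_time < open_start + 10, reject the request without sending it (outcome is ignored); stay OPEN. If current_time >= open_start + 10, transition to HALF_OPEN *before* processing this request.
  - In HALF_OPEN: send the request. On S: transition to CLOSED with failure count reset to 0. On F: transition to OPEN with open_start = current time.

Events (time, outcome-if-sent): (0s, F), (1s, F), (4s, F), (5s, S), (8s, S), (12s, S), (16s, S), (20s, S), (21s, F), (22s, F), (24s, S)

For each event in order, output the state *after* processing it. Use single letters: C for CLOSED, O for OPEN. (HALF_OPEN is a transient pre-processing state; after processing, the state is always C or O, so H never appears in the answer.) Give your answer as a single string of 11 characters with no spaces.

Answer: CCOOOOCCCCC

Derivation:
State after each event:
  event#1 t=0s outcome=F: state=CLOSED
  event#2 t=1s outcome=F: state=CLOSED
  event#3 t=4s outcome=F: state=OPEN
  event#4 t=5s outcome=S: state=OPEN
  event#5 t=8s outcome=S: state=OPEN
  event#6 t=12s outcome=S: state=OPEN
  event#7 t=16s outcome=S: state=CLOSED
  event#8 t=20s outcome=S: state=CLOSED
  event#9 t=21s outcome=F: state=CLOSED
  event#10 t=22s outcome=F: state=CLOSED
  event#11 t=24s outcome=S: state=CLOSED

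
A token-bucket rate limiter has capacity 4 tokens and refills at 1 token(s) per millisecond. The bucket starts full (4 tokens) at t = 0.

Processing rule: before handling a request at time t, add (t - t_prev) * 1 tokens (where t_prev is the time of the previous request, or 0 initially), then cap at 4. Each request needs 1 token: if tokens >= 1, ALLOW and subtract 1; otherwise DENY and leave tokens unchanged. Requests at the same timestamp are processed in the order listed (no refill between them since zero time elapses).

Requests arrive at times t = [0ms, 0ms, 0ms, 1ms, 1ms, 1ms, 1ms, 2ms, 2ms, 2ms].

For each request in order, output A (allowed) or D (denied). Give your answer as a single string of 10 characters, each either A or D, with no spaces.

Answer: AAAAADDADD

Derivation:
Simulating step by step:
  req#1 t=0ms: ALLOW
  req#2 t=0ms: ALLOW
  req#3 t=0ms: ALLOW
  req#4 t=1ms: ALLOW
  req#5 t=1ms: ALLOW
  req#6 t=1ms: DENY
  req#7 t=1ms: DENY
  req#8 t=2ms: ALLOW
  req#9 t=2ms: DENY
  req#10 t=2ms: DENY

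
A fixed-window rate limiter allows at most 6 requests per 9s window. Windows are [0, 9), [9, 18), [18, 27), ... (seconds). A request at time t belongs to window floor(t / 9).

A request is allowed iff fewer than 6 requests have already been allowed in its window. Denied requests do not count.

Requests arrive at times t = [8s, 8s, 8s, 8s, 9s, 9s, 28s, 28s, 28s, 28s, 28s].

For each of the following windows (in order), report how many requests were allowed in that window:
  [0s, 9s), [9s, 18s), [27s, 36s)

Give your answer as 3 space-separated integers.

Answer: 4 2 5

Derivation:
Processing requests:
  req#1 t=8s (window 0): ALLOW
  req#2 t=8s (window 0): ALLOW
  req#3 t=8s (window 0): ALLOW
  req#4 t=8s (window 0): ALLOW
  req#5 t=9s (window 1): ALLOW
  req#6 t=9s (window 1): ALLOW
  req#7 t=28s (window 3): ALLOW
  req#8 t=28s (window 3): ALLOW
  req#9 t=28s (window 3): ALLOW
  req#10 t=28s (window 3): ALLOW
  req#11 t=28s (window 3): ALLOW

Allowed counts by window: 4 2 5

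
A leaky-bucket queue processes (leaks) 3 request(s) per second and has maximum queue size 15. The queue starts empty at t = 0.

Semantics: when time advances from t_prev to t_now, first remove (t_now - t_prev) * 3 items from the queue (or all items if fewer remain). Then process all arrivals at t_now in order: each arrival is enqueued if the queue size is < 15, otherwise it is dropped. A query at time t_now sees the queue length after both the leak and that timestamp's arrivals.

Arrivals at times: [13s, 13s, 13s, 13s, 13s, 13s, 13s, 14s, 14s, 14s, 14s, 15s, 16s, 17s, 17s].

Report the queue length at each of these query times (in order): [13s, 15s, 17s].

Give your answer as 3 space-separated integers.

Answer: 7 6 3

Derivation:
Queue lengths at query times:
  query t=13s: backlog = 7
  query t=15s: backlog = 6
  query t=17s: backlog = 3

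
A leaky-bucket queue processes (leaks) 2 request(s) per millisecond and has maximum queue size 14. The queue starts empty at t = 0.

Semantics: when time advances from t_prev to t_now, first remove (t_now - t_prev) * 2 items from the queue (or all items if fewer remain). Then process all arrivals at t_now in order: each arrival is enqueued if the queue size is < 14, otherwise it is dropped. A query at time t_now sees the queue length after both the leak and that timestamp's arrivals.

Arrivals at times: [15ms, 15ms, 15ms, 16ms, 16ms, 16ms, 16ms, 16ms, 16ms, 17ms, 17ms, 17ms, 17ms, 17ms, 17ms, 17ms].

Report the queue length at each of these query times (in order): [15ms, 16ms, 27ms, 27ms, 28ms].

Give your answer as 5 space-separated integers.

Answer: 3 7 0 0 0

Derivation:
Queue lengths at query times:
  query t=15ms: backlog = 3
  query t=16ms: backlog = 7
  query t=27ms: backlog = 0
  query t=27ms: backlog = 0
  query t=28ms: backlog = 0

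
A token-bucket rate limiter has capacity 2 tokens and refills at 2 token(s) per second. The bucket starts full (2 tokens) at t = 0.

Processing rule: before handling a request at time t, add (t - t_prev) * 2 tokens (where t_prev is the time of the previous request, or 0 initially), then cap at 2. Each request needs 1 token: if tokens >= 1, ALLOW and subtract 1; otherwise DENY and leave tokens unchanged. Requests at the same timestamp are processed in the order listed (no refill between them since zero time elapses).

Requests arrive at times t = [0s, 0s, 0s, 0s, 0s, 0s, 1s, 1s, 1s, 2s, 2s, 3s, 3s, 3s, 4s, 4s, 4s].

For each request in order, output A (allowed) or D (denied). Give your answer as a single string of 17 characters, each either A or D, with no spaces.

Answer: AADDDDAADAAAADAAD

Derivation:
Simulating step by step:
  req#1 t=0s: ALLOW
  req#2 t=0s: ALLOW
  req#3 t=0s: DENY
  req#4 t=0s: DENY
  req#5 t=0s: DENY
  req#6 t=0s: DENY
  req#7 t=1s: ALLOW
  req#8 t=1s: ALLOW
  req#9 t=1s: DENY
  req#10 t=2s: ALLOW
  req#11 t=2s: ALLOW
  req#12 t=3s: ALLOW
  req#13 t=3s: ALLOW
  req#14 t=3s: DENY
  req#15 t=4s: ALLOW
  req#16 t=4s: ALLOW
  req#17 t=4s: DENY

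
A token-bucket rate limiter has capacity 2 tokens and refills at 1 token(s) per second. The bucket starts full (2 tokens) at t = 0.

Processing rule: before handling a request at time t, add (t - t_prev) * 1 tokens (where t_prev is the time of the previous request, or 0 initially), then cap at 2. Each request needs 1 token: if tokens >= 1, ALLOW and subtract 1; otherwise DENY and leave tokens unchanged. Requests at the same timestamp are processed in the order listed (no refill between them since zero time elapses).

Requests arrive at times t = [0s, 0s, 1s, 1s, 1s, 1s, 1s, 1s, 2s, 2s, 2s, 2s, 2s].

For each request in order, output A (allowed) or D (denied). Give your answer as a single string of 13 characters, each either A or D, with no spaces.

Answer: AAADDDDDADDDD

Derivation:
Simulating step by step:
  req#1 t=0s: ALLOW
  req#2 t=0s: ALLOW
  req#3 t=1s: ALLOW
  req#4 t=1s: DENY
  req#5 t=1s: DENY
  req#6 t=1s: DENY
  req#7 t=1s: DENY
  req#8 t=1s: DENY
  req#9 t=2s: ALLOW
  req#10 t=2s: DENY
  req#11 t=2s: DENY
  req#12 t=2s: DENY
  req#13 t=2s: DENY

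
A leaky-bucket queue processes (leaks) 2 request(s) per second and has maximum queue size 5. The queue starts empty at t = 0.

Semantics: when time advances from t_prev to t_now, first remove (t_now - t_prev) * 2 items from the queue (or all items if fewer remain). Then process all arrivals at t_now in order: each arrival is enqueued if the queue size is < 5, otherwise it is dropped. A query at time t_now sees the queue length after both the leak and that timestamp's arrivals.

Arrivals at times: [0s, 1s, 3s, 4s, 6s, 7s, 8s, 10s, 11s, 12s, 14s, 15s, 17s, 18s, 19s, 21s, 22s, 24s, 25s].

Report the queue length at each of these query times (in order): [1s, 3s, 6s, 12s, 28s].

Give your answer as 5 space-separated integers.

Queue lengths at query times:
  query t=1s: backlog = 1
  query t=3s: backlog = 1
  query t=6s: backlog = 1
  query t=12s: backlog = 1
  query t=28s: backlog = 0

Answer: 1 1 1 1 0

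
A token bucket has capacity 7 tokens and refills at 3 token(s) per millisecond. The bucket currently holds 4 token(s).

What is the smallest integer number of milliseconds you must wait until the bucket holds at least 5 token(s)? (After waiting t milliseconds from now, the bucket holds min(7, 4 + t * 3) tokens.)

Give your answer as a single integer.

Answer: 1

Derivation:
Need 4 + t * 3 >= 5, so t >= 1/3.
Smallest integer t = ceil(1/3) = 1.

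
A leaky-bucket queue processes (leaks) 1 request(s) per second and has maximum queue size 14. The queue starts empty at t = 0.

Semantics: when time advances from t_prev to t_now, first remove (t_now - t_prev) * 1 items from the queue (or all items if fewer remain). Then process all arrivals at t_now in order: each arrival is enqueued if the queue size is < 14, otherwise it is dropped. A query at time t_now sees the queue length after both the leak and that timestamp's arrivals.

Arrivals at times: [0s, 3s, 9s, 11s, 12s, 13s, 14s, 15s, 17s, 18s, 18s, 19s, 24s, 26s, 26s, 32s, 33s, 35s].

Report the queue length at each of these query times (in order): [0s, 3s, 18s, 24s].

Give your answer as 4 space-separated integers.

Queue lengths at query times:
  query t=0s: backlog = 1
  query t=3s: backlog = 1
  query t=18s: backlog = 2
  query t=24s: backlog = 1

Answer: 1 1 2 1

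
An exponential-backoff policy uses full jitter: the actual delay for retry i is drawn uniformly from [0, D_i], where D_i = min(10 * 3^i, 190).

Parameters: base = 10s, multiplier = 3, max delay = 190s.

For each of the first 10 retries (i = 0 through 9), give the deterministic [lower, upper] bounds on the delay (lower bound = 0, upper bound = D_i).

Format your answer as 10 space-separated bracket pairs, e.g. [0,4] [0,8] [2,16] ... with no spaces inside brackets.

Computing bounds per retry:
  i=0: D_i=min(10*3^0,190)=10, bounds=[0,10]
  i=1: D_i=min(10*3^1,190)=30, bounds=[0,30]
  i=2: D_i=min(10*3^2,190)=90, bounds=[0,90]
  i=3: D_i=min(10*3^3,190)=190, bounds=[0,190]
  i=4: D_i=min(10*3^4,190)=190, bounds=[0,190]
  i=5: D_i=min(10*3^5,190)=190, bounds=[0,190]
  i=6: D_i=min(10*3^6,190)=190, bounds=[0,190]
  i=7: D_i=min(10*3^7,190)=190, bounds=[0,190]
  i=8: D_i=min(10*3^8,190)=190, bounds=[0,190]
  i=9: D_i=min(10*3^9,190)=190, bounds=[0,190]

Answer: [0,10] [0,30] [0,90] [0,190] [0,190] [0,190] [0,190] [0,190] [0,190] [0,190]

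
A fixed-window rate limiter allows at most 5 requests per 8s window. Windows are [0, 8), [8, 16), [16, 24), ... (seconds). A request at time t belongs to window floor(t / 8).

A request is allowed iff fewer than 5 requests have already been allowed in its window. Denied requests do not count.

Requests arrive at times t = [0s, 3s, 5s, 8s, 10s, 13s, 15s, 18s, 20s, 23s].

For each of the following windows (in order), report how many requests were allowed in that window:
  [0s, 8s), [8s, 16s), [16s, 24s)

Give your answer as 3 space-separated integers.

Answer: 3 4 3

Derivation:
Processing requests:
  req#1 t=0s (window 0): ALLOW
  req#2 t=3s (window 0): ALLOW
  req#3 t=5s (window 0): ALLOW
  req#4 t=8s (window 1): ALLOW
  req#5 t=10s (window 1): ALLOW
  req#6 t=13s (window 1): ALLOW
  req#7 t=15s (window 1): ALLOW
  req#8 t=18s (window 2): ALLOW
  req#9 t=20s (window 2): ALLOW
  req#10 t=23s (window 2): ALLOW

Allowed counts by window: 3 4 3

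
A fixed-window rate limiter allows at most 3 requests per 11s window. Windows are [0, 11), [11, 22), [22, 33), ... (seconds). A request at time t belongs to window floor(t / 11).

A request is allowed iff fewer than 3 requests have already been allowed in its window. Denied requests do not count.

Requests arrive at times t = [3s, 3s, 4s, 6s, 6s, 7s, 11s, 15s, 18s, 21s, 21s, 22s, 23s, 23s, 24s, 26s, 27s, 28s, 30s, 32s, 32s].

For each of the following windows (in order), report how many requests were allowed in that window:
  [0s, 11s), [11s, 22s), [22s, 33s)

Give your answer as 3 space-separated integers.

Processing requests:
  req#1 t=3s (window 0): ALLOW
  req#2 t=3s (window 0): ALLOW
  req#3 t=4s (window 0): ALLOW
  req#4 t=6s (window 0): DENY
  req#5 t=6s (window 0): DENY
  req#6 t=7s (window 0): DENY
  req#7 t=11s (window 1): ALLOW
  req#8 t=15s (window 1): ALLOW
  req#9 t=18s (window 1): ALLOW
  req#10 t=21s (window 1): DENY
  req#11 t=21s (window 1): DENY
  req#12 t=22s (window 2): ALLOW
  req#13 t=23s (window 2): ALLOW
  req#14 t=23s (window 2): ALLOW
  req#15 t=24s (window 2): DENY
  req#16 t=26s (window 2): DENY
  req#17 t=27s (window 2): DENY
  req#18 t=28s (window 2): DENY
  req#19 t=30s (window 2): DENY
  req#20 t=32s (window 2): DENY
  req#21 t=32s (window 2): DENY

Allowed counts by window: 3 3 3

Answer: 3 3 3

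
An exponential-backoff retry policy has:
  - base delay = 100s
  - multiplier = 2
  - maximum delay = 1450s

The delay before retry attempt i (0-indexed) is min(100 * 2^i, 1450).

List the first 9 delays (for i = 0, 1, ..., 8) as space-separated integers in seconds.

Answer: 100 200 400 800 1450 1450 1450 1450 1450

Derivation:
Computing each delay:
  i=0: min(100*2^0, 1450) = 100
  i=1: min(100*2^1, 1450) = 200
  i=2: min(100*2^2, 1450) = 400
  i=3: min(100*2^3, 1450) = 800
  i=4: min(100*2^4, 1450) = 1450
  i=5: min(100*2^5, 1450) = 1450
  i=6: min(100*2^6, 1450) = 1450
  i=7: min(100*2^7, 1450) = 1450
  i=8: min(100*2^8, 1450) = 1450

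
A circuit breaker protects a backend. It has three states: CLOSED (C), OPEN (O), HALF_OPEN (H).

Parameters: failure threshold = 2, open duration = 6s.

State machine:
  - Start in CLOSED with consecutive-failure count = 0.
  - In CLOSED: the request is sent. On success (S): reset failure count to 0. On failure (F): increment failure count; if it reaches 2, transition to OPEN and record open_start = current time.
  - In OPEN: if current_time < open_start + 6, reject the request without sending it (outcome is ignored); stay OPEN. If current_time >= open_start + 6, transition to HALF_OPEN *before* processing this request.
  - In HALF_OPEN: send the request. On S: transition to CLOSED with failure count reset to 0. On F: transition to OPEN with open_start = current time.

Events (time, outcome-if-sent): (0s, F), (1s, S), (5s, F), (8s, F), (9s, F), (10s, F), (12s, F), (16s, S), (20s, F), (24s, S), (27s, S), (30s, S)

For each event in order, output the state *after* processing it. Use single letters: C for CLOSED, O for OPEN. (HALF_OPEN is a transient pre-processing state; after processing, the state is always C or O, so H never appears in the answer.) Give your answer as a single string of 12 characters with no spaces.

State after each event:
  event#1 t=0s outcome=F: state=CLOSED
  event#2 t=1s outcome=S: state=CLOSED
  event#3 t=5s outcome=F: state=CLOSED
  event#4 t=8s outcome=F: state=OPEN
  event#5 t=9s outcome=F: state=OPEN
  event#6 t=10s outcome=F: state=OPEN
  event#7 t=12s outcome=F: state=OPEN
  event#8 t=16s outcome=S: state=CLOSED
  event#9 t=20s outcome=F: state=CLOSED
  event#10 t=24s outcome=S: state=CLOSED
  event#11 t=27s outcome=S: state=CLOSED
  event#12 t=30s outcome=S: state=CLOSED

Answer: CCCOOOOCCCCC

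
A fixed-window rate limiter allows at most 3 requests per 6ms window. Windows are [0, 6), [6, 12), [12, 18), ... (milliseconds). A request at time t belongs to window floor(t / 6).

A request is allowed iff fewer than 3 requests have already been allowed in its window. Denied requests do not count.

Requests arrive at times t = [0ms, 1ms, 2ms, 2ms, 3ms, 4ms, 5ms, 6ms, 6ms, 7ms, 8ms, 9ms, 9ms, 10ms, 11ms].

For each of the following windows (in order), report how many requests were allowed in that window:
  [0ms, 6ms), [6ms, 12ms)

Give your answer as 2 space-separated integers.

Processing requests:
  req#1 t=0ms (window 0): ALLOW
  req#2 t=1ms (window 0): ALLOW
  req#3 t=2ms (window 0): ALLOW
  req#4 t=2ms (window 0): DENY
  req#5 t=3ms (window 0): DENY
  req#6 t=4ms (window 0): DENY
  req#7 t=5ms (window 0): DENY
  req#8 t=6ms (window 1): ALLOW
  req#9 t=6ms (window 1): ALLOW
  req#10 t=7ms (window 1): ALLOW
  req#11 t=8ms (window 1): DENY
  req#12 t=9ms (window 1): DENY
  req#13 t=9ms (window 1): DENY
  req#14 t=10ms (window 1): DENY
  req#15 t=11ms (window 1): DENY

Allowed counts by window: 3 3

Answer: 3 3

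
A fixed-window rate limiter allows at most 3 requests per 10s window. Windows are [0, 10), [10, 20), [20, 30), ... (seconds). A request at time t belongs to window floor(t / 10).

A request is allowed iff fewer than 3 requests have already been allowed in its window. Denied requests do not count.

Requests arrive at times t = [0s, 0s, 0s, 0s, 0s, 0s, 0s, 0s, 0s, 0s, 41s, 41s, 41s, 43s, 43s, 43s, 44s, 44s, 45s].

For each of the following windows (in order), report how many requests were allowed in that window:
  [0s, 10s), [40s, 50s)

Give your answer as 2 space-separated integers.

Answer: 3 3

Derivation:
Processing requests:
  req#1 t=0s (window 0): ALLOW
  req#2 t=0s (window 0): ALLOW
  req#3 t=0s (window 0): ALLOW
  req#4 t=0s (window 0): DENY
  req#5 t=0s (window 0): DENY
  req#6 t=0s (window 0): DENY
  req#7 t=0s (window 0): DENY
  req#8 t=0s (window 0): DENY
  req#9 t=0s (window 0): DENY
  req#10 t=0s (window 0): DENY
  req#11 t=41s (window 4): ALLOW
  req#12 t=41s (window 4): ALLOW
  req#13 t=41s (window 4): ALLOW
  req#14 t=43s (window 4): DENY
  req#15 t=43s (window 4): DENY
  req#16 t=43s (window 4): DENY
  req#17 t=44s (window 4): DENY
  req#18 t=44s (window 4): DENY
  req#19 t=45s (window 4): DENY

Allowed counts by window: 3 3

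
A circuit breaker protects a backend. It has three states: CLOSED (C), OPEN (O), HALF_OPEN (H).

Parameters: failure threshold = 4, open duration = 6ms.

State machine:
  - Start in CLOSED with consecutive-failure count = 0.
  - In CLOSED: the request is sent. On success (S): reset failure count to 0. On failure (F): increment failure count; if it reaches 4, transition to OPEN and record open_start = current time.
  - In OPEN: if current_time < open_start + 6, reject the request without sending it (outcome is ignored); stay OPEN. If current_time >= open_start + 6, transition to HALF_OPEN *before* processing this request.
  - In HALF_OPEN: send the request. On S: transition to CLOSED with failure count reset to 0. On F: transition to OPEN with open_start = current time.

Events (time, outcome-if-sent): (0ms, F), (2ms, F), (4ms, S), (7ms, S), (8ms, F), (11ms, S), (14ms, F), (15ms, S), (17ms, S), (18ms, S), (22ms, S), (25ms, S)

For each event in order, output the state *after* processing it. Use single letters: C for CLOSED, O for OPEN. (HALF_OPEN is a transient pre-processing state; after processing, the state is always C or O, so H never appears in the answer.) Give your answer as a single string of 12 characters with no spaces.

Answer: CCCCCCCCCCCC

Derivation:
State after each event:
  event#1 t=0ms outcome=F: state=CLOSED
  event#2 t=2ms outcome=F: state=CLOSED
  event#3 t=4ms outcome=S: state=CLOSED
  event#4 t=7ms outcome=S: state=CLOSED
  event#5 t=8ms outcome=F: state=CLOSED
  event#6 t=11ms outcome=S: state=CLOSED
  event#7 t=14ms outcome=F: state=CLOSED
  event#8 t=15ms outcome=S: state=CLOSED
  event#9 t=17ms outcome=S: state=CLOSED
  event#10 t=18ms outcome=S: state=CLOSED
  event#11 t=22ms outcome=S: state=CLOSED
  event#12 t=25ms outcome=S: state=CLOSED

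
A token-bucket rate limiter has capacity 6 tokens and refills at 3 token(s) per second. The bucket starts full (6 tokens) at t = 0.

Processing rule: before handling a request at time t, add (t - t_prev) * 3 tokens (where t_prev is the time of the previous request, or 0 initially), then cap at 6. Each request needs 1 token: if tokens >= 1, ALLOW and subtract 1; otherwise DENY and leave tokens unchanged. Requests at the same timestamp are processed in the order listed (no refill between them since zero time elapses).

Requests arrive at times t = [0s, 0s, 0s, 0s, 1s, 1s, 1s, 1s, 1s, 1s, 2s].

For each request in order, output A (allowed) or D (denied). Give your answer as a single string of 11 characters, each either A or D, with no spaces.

Simulating step by step:
  req#1 t=0s: ALLOW
  req#2 t=0s: ALLOW
  req#3 t=0s: ALLOW
  req#4 t=0s: ALLOW
  req#5 t=1s: ALLOW
  req#6 t=1s: ALLOW
  req#7 t=1s: ALLOW
  req#8 t=1s: ALLOW
  req#9 t=1s: ALLOW
  req#10 t=1s: DENY
  req#11 t=2s: ALLOW

Answer: AAAAAAAAADA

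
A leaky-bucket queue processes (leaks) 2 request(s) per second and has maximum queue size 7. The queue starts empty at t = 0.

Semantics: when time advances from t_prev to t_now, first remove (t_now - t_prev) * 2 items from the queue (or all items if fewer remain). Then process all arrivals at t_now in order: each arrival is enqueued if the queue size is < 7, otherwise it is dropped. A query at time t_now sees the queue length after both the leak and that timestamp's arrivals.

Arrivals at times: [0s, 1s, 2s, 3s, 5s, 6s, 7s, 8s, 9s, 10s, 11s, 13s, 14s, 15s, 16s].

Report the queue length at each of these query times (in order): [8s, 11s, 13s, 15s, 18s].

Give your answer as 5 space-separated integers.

Answer: 1 1 1 1 0

Derivation:
Queue lengths at query times:
  query t=8s: backlog = 1
  query t=11s: backlog = 1
  query t=13s: backlog = 1
  query t=15s: backlog = 1
  query t=18s: backlog = 0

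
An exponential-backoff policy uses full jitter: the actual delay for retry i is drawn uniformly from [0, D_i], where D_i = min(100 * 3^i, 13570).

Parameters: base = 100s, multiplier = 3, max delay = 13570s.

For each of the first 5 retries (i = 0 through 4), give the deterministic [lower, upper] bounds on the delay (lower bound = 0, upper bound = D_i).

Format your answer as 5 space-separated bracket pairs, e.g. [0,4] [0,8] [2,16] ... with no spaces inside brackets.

Answer: [0,100] [0,300] [0,900] [0,2700] [0,8100]

Derivation:
Computing bounds per retry:
  i=0: D_i=min(100*3^0,13570)=100, bounds=[0,100]
  i=1: D_i=min(100*3^1,13570)=300, bounds=[0,300]
  i=2: D_i=min(100*3^2,13570)=900, bounds=[0,900]
  i=3: D_i=min(100*3^3,13570)=2700, bounds=[0,2700]
  i=4: D_i=min(100*3^4,13570)=8100, bounds=[0,8100]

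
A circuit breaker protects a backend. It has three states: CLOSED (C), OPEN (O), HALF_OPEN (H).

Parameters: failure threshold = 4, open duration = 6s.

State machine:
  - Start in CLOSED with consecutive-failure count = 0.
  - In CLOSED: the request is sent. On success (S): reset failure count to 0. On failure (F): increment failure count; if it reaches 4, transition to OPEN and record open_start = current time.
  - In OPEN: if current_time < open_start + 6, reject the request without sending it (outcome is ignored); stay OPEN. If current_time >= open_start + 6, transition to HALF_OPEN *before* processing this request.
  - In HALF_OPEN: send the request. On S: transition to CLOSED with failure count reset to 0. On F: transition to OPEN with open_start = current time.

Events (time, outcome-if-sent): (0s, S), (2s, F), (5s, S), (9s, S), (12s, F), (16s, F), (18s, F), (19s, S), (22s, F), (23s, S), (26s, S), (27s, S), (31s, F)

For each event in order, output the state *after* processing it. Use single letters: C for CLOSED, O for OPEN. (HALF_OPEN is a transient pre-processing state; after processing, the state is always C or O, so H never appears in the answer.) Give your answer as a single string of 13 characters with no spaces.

Answer: CCCCCCCCCCCCC

Derivation:
State after each event:
  event#1 t=0s outcome=S: state=CLOSED
  event#2 t=2s outcome=F: state=CLOSED
  event#3 t=5s outcome=S: state=CLOSED
  event#4 t=9s outcome=S: state=CLOSED
  event#5 t=12s outcome=F: state=CLOSED
  event#6 t=16s outcome=F: state=CLOSED
  event#7 t=18s outcome=F: state=CLOSED
  event#8 t=19s outcome=S: state=CLOSED
  event#9 t=22s outcome=F: state=CLOSED
  event#10 t=23s outcome=S: state=CLOSED
  event#11 t=26s outcome=S: state=CLOSED
  event#12 t=27s outcome=S: state=CLOSED
  event#13 t=31s outcome=F: state=CLOSED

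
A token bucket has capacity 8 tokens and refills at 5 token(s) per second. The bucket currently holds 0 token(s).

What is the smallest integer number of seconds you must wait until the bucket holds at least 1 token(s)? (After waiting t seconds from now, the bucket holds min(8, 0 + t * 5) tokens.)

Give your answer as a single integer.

Need 0 + t * 5 >= 1, so t >= 1/5.
Smallest integer t = ceil(1/5) = 1.

Answer: 1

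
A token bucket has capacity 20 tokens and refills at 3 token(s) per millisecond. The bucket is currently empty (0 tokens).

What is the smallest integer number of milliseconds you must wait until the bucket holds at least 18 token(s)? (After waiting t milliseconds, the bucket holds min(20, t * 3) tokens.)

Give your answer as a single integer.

Answer: 6

Derivation:
Need t * 3 >= 18, so t >= 18/3.
Smallest integer t = ceil(18/3) = 6.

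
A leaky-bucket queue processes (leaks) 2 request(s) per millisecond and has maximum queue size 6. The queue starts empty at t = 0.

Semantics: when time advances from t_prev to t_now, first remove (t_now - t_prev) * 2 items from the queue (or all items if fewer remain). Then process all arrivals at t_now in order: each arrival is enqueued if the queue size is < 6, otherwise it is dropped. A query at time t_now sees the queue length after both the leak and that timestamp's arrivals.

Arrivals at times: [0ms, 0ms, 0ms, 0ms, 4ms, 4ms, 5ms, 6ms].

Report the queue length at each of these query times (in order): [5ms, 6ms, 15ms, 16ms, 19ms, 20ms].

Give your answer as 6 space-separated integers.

Queue lengths at query times:
  query t=5ms: backlog = 1
  query t=6ms: backlog = 1
  query t=15ms: backlog = 0
  query t=16ms: backlog = 0
  query t=19ms: backlog = 0
  query t=20ms: backlog = 0

Answer: 1 1 0 0 0 0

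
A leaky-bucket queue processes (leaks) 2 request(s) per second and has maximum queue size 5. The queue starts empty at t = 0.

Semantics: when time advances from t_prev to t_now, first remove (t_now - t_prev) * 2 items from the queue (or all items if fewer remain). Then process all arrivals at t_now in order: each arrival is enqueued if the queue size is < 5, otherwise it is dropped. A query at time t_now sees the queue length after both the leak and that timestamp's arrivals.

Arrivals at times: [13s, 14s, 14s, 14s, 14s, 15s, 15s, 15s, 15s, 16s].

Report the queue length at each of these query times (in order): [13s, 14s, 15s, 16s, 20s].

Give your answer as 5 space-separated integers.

Queue lengths at query times:
  query t=13s: backlog = 1
  query t=14s: backlog = 4
  query t=15s: backlog = 5
  query t=16s: backlog = 4
  query t=20s: backlog = 0

Answer: 1 4 5 4 0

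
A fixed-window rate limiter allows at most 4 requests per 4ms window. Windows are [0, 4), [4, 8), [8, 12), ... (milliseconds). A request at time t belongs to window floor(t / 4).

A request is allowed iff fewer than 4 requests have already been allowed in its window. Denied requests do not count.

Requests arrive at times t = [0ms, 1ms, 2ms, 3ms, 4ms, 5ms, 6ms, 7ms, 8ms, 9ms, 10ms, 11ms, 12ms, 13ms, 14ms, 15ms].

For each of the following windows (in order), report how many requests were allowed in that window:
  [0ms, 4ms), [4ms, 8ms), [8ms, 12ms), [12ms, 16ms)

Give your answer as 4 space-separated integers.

Processing requests:
  req#1 t=0ms (window 0): ALLOW
  req#2 t=1ms (window 0): ALLOW
  req#3 t=2ms (window 0): ALLOW
  req#4 t=3ms (window 0): ALLOW
  req#5 t=4ms (window 1): ALLOW
  req#6 t=5ms (window 1): ALLOW
  req#7 t=6ms (window 1): ALLOW
  req#8 t=7ms (window 1): ALLOW
  req#9 t=8ms (window 2): ALLOW
  req#10 t=9ms (window 2): ALLOW
  req#11 t=10ms (window 2): ALLOW
  req#12 t=11ms (window 2): ALLOW
  req#13 t=12ms (window 3): ALLOW
  req#14 t=13ms (window 3): ALLOW
  req#15 t=14ms (window 3): ALLOW
  req#16 t=15ms (window 3): ALLOW

Allowed counts by window: 4 4 4 4

Answer: 4 4 4 4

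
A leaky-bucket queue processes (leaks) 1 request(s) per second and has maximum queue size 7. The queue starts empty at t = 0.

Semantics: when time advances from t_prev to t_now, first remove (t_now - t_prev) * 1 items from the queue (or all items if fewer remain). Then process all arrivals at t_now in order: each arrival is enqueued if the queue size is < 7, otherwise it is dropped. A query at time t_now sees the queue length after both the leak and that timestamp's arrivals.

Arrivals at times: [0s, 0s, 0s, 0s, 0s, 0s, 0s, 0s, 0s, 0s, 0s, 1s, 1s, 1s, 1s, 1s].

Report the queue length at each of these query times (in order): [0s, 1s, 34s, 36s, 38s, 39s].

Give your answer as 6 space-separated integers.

Queue lengths at query times:
  query t=0s: backlog = 7
  query t=1s: backlog = 7
  query t=34s: backlog = 0
  query t=36s: backlog = 0
  query t=38s: backlog = 0
  query t=39s: backlog = 0

Answer: 7 7 0 0 0 0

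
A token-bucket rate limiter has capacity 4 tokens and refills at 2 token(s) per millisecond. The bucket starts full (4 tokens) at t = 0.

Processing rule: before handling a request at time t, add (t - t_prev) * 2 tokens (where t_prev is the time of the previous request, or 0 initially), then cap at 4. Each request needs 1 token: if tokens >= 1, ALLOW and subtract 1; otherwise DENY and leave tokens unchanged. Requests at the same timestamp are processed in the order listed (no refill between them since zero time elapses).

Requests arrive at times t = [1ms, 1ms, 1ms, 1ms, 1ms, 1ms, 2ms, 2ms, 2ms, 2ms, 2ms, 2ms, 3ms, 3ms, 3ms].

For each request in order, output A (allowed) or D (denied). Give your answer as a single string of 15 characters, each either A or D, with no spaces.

Simulating step by step:
  req#1 t=1ms: ALLOW
  req#2 t=1ms: ALLOW
  req#3 t=1ms: ALLOW
  req#4 t=1ms: ALLOW
  req#5 t=1ms: DENY
  req#6 t=1ms: DENY
  req#7 t=2ms: ALLOW
  req#8 t=2ms: ALLOW
  req#9 t=2ms: DENY
  req#10 t=2ms: DENY
  req#11 t=2ms: DENY
  req#12 t=2ms: DENY
  req#13 t=3ms: ALLOW
  req#14 t=3ms: ALLOW
  req#15 t=3ms: DENY

Answer: AAAADDAADDDDAAD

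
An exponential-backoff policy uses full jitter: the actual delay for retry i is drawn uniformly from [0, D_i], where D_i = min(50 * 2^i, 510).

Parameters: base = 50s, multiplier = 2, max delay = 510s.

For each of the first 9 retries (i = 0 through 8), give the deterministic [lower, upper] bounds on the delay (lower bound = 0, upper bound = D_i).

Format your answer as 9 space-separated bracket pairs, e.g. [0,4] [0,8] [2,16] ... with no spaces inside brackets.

Computing bounds per retry:
  i=0: D_i=min(50*2^0,510)=50, bounds=[0,50]
  i=1: D_i=min(50*2^1,510)=100, bounds=[0,100]
  i=2: D_i=min(50*2^2,510)=200, bounds=[0,200]
  i=3: D_i=min(50*2^3,510)=400, bounds=[0,400]
  i=4: D_i=min(50*2^4,510)=510, bounds=[0,510]
  i=5: D_i=min(50*2^5,510)=510, bounds=[0,510]
  i=6: D_i=min(50*2^6,510)=510, bounds=[0,510]
  i=7: D_i=min(50*2^7,510)=510, bounds=[0,510]
  i=8: D_i=min(50*2^8,510)=510, bounds=[0,510]

Answer: [0,50] [0,100] [0,200] [0,400] [0,510] [0,510] [0,510] [0,510] [0,510]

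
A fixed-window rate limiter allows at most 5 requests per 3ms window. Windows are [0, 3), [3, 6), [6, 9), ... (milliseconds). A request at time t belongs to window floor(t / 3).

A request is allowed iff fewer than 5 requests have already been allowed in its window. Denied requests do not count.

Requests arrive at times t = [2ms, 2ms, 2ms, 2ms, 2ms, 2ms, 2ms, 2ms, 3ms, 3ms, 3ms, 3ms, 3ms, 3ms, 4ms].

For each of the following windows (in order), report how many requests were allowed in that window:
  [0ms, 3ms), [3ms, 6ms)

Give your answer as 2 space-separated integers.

Answer: 5 5

Derivation:
Processing requests:
  req#1 t=2ms (window 0): ALLOW
  req#2 t=2ms (window 0): ALLOW
  req#3 t=2ms (window 0): ALLOW
  req#4 t=2ms (window 0): ALLOW
  req#5 t=2ms (window 0): ALLOW
  req#6 t=2ms (window 0): DENY
  req#7 t=2ms (window 0): DENY
  req#8 t=2ms (window 0): DENY
  req#9 t=3ms (window 1): ALLOW
  req#10 t=3ms (window 1): ALLOW
  req#11 t=3ms (window 1): ALLOW
  req#12 t=3ms (window 1): ALLOW
  req#13 t=3ms (window 1): ALLOW
  req#14 t=3ms (window 1): DENY
  req#15 t=4ms (window 1): DENY

Allowed counts by window: 5 5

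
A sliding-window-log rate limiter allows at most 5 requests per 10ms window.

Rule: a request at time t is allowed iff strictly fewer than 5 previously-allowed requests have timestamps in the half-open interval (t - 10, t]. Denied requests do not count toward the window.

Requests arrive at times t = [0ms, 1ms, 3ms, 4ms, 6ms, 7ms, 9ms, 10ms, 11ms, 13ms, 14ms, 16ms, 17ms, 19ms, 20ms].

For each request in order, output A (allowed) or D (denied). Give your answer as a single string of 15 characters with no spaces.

Answer: AAAAADDAAAAADDA

Derivation:
Tracking allowed requests in the window:
  req#1 t=0ms: ALLOW
  req#2 t=1ms: ALLOW
  req#3 t=3ms: ALLOW
  req#4 t=4ms: ALLOW
  req#5 t=6ms: ALLOW
  req#6 t=7ms: DENY
  req#7 t=9ms: DENY
  req#8 t=10ms: ALLOW
  req#9 t=11ms: ALLOW
  req#10 t=13ms: ALLOW
  req#11 t=14ms: ALLOW
  req#12 t=16ms: ALLOW
  req#13 t=17ms: DENY
  req#14 t=19ms: DENY
  req#15 t=20ms: ALLOW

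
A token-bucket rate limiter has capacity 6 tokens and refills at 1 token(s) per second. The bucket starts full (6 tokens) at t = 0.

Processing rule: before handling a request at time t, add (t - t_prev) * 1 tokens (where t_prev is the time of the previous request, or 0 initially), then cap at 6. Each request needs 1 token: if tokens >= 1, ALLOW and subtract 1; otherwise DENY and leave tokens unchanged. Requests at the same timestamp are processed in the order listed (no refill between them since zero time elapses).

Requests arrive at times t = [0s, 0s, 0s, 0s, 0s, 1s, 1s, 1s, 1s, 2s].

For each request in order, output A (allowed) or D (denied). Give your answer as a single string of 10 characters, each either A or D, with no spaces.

Simulating step by step:
  req#1 t=0s: ALLOW
  req#2 t=0s: ALLOW
  req#3 t=0s: ALLOW
  req#4 t=0s: ALLOW
  req#5 t=0s: ALLOW
  req#6 t=1s: ALLOW
  req#7 t=1s: ALLOW
  req#8 t=1s: DENY
  req#9 t=1s: DENY
  req#10 t=2s: ALLOW

Answer: AAAAAAADDA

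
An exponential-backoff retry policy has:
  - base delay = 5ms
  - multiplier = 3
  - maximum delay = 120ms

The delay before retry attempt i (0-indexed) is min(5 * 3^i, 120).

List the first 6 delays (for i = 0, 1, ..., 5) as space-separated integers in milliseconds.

Computing each delay:
  i=0: min(5*3^0, 120) = 5
  i=1: min(5*3^1, 120) = 15
  i=2: min(5*3^2, 120) = 45
  i=3: min(5*3^3, 120) = 120
  i=4: min(5*3^4, 120) = 120
  i=5: min(5*3^5, 120) = 120

Answer: 5 15 45 120 120 120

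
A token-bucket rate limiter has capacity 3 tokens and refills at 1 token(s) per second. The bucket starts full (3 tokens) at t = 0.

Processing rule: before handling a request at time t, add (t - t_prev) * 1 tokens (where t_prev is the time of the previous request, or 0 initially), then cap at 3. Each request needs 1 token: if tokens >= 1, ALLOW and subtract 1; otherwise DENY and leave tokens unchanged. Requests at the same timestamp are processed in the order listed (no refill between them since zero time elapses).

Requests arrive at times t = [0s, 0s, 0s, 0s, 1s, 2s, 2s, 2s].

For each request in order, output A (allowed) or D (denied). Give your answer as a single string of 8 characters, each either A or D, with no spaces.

Simulating step by step:
  req#1 t=0s: ALLOW
  req#2 t=0s: ALLOW
  req#3 t=0s: ALLOW
  req#4 t=0s: DENY
  req#5 t=1s: ALLOW
  req#6 t=2s: ALLOW
  req#7 t=2s: DENY
  req#8 t=2s: DENY

Answer: AAADAADD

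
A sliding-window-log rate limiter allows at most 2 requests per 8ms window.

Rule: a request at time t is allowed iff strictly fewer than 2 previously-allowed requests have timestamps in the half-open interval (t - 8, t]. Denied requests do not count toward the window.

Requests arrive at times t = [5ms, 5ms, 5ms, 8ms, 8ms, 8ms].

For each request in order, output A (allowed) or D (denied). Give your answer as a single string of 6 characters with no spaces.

Tracking allowed requests in the window:
  req#1 t=5ms: ALLOW
  req#2 t=5ms: ALLOW
  req#3 t=5ms: DENY
  req#4 t=8ms: DENY
  req#5 t=8ms: DENY
  req#6 t=8ms: DENY

Answer: AADDDD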